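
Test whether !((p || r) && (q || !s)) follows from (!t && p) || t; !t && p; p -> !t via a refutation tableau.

Initial set: {T ((!t && p) || t); T (!t && p); T (p -> !t); F !((p || r) && (q || !s))}.
T (!t && p): α-rule — add T !t, T p.
F !((p || r) && (q || !s)): α-rule — add T (p || r), T (q || !s).
T ((!t && p) || t): β-rule — branch into T (!t && p)  //  T t.
  branch 1 (add T (!t && p)):
    T (!t && p): α-rule — add T !t, T p.
    T (p -> !t): β-rule — branch into F p  //  T !t.
      branch 1.1 (add F p):
        × closes — contains both p and !p.
      branch 1.2 (add T !t):
        T (p || r): β-rule — branch into T p  //  T r.
          branch 1.2.1 (add T p):
            T (q || !s): β-rule — branch into T q  //  T !s.
              branch 1.2.1.1 (add T q):
                ○ open, literals {p=T, q=T, t=F}.
              branch 1.2.1.2 (add T !s):
                ○ open, literals {p=T, s=F, t=F}.
          branch 1.2.2 (add T r):
            T (q || !s): β-rule — branch into T q  //  T !s.
              branch 1.2.2.1 (add T q):
                ○ open, literals {p=T, q=T, r=T, t=F}.
              branch 1.2.2.2 (add T !s):
                ○ open, literals {p=T, r=T, s=F, t=F}.
  branch 2 (add T t):
    × closes — contains both t and !t.
2 branches closed, 4 open.
An open branch gives a countermodel: p=T, q=T, t=F (unmentioned atoms arbitrary); the premises hold there but the conclusion fails.

No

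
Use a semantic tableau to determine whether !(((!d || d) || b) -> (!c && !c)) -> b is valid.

Assume the negation and expand:
Initial set: {F (!(((!d || d) || b) -> (!c && !c)) -> b)}.
F (!(((!d || d) || b) -> (!c && !c)) -> b): α-rule — add T !(((!d || d) || b) -> (!c && !c)), F b.
T !(((!d || d) || b) -> (!c && !c)): α-rule — add T ((!d || d) || b), F (!c && !c).
T ((!d || d) || b): β-rule — branch into T (!d || d)  //  T b.
  branch 1 (add T (!d || d)):
    F (!c && !c): β-rule — branch into F !c  //  F !c.
      branch 1.1 (add F !c):
        T (!d || d): β-rule — branch into T !d  //  T d.
          branch 1.1.1 (add T !d):
            ○ open, literals {b=F, c=T, d=F}.
          branch 1.1.2 (add T d):
            ○ open, literals {b=F, c=T, d=T}.
      branch 1.2 (add F !c):
        T (!d || d): β-rule — branch into T !d  //  T d.
          branch 1.2.1 (add T !d):
            ○ open, literals {b=F, c=T, d=F}.
          branch 1.2.2 (add T d):
            ○ open, literals {b=F, c=T, d=T}.
  branch 2 (add T b):
    × closes — contains both b and !b.
1 branch closed, 4 open.
An open branch gives a countermodel: b=F, c=T, d=F (unmentioned atoms arbitrary); under it the original formula is false.

Not valid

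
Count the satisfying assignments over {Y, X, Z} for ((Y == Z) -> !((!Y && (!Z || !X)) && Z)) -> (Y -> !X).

Initial set: {T (((Y == Z) -> !((!Y && (!Z || !X)) && Z)) -> (Y -> !X))}.
T (((Y == Z) -> !((!Y && (!Z || !X)) && Z)) -> (Y -> !X)): β-rule — branch into F ((Y == Z) -> !((!Y && (!Z || !X)) && Z))  //  T (Y -> !X).
  branch 1 (add F ((Y == Z) -> !((!Y && (!Z || !X)) && Z))):
    F ((Y == Z) -> !((!Y && (!Z || !X)) && Z)): α-rule — add T (Y == Z), F !((!Y && (!Z || !X)) && Z).
    F !((!Y && (!Z || !X)) && Z): α-rule — add T (!Y && (!Z || !X)), T Z.
    T (!Y && (!Z || !X)): α-rule — add T !Y, T (!Z || !X).
    T (Y == Z): β-rule — branch into T Y, T Z  //  F Y, F Z.
      branch 1.1 (add T Y, T Z):
        × closes — contains both Y and !Y.
      branch 1.2 (add F Y, F Z):
        × closes — contains both Z and !Z.
  branch 2 (add T (Y -> !X)):
    T (Y -> !X): β-rule — branch into F Y  //  T !X.
      branch 2.1 (add F Y):
        ○ open, literals {Y=F}.
      branch 2.2 (add T !X):
        ○ open, literals {X=F}.
2 branches closed, 2 open.
Each open branch fixes some atoms; the unmentioned ones are free. Counting distinct full assignments: branch {Y=F} (X, Z) contributes 4 new; branch {X=F} (Y, Z) contributes 2 new. Total: 6.

6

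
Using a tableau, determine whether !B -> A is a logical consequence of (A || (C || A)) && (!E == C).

Initial set: {((A || (C || A)) && (!E == C)); !(!B -> A)}.
((A || (C || A)) && (!E == C)): α-rule — add (A || (C || A)), (!E == C).
!(!B -> A): α-rule — add !B, !A.
(A || (C || A)): β-rule — branch into A  //  (C || A).
  branch 1 (add A):
    × closes — contains both A and !A.
  branch 2 (add (C || A)):
    (!E == C): β-rule — branch into !E, C  //  !!E, !C.
      branch 2.1 (add !E, C):
        (C || A): β-rule — branch into C  //  A.
          branch 2.1.1 (add C):
            ○ open, literals {A=F, B=F, C=T, E=F}.
          branch 2.1.2 (add A):
            × closes — contains both A and !A.
      branch 2.2 (add !!E, !C):
        (C || A): β-rule — branch into C  //  A.
          branch 2.2.1 (add C):
            × closes — contains both C and !C.
          branch 2.2.2 (add A):
            × closes — contains both A and !A.
4 branches closed, 1 open.
An open branch gives a countermodel: A=F, B=F, C=T, E=F (unmentioned atoms arbitrary); the premises hold there but the conclusion fails.

No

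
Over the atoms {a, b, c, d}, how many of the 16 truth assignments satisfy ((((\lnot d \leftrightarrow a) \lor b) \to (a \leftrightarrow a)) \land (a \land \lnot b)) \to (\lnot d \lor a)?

Initial set: {T (((((\lnot d \leftrightarrow a) \lor b) \to (a \leftrightarrow a)) \land (a \land \lnot b)) \to (\lnot d \lor a))}.
T (((((\lnot d \leftrightarrow a) \lor b) \to (a \leftrightarrow a)) \land (a \land \lnot b)) \to (\lnot d \lor a)): β-rule — branch into F ((((\lnot d \leftrightarrow a) \lor b) \to (a \leftrightarrow a)) \land (a \land \lnot b))  //  T (\lnot d \lor a).
  branch 1 (add F ((((\lnot d \leftrightarrow a) \lor b) \to (a \leftrightarrow a)) \land (a \land \lnot b))):
    F ((((\lnot d \leftrightarrow a) \lor b) \to (a \leftrightarrow a)) \land (a \land \lnot b)): β-rule — branch into F (((\lnot d \leftrightarrow a) \lor b) \to (a \leftrightarrow a))  //  F (a \land \lnot b).
      branch 1.1 (add F (((\lnot d \leftrightarrow a) \lor b) \to (a \leftrightarrow a))):
        F (((\lnot d \leftrightarrow a) \lor b) \to (a \leftrightarrow a)): α-rule — add T ((\lnot d \leftrightarrow a) \lor b), F (a \leftrightarrow a).
        T ((\lnot d \leftrightarrow a) \lor b): β-rule — branch into T (\lnot d \leftrightarrow a)  //  T b.
          branch 1.1.1 (add T (\lnot d \leftrightarrow a)):
            F (a \leftrightarrow a): β-rule — branch into T a, F a  //  F a, T a.
              branch 1.1.1.1 (add T a, F a):
                × closes — contains both a and \lnot a.
              branch 1.1.1.2 (add F a, T a):
                × closes — contains both a and \lnot a.
          branch 1.1.2 (add T b):
            F (a \leftrightarrow a): β-rule — branch into T a, F a  //  F a, T a.
              branch 1.1.2.1 (add T a, F a):
                × closes — contains both a and \lnot a.
              branch 1.1.2.2 (add F a, T a):
                × closes — contains both a and \lnot a.
      branch 1.2 (add F (a \land \lnot b)):
        F (a \land \lnot b): β-rule — branch into F a  //  F \lnot b.
          branch 1.2.1 (add F a):
            ○ open, literals {a=F}.
          branch 1.2.2 (add F \lnot b):
            ○ open, literals {b=T}.
  branch 2 (add T (\lnot d \lor a)):
    T (\lnot d \lor a): β-rule — branch into T \lnot d  //  T a.
      branch 2.1 (add T \lnot d):
        ○ open, literals {d=F}.
      branch 2.2 (add T a):
        ○ open, literals {a=T}.
4 branches closed, 4 open.
Each open branch fixes some atoms; the unmentioned ones are free. Counting distinct full assignments: branch {a=F} (b, c, d) contributes 8 new; branch {b=T} (a, c, d) contributes 4 new; branch {d=F} (a, b, c) contributes 2 new; branch {a=T} (b, c, d) contributes 2 new. Total: 16.

16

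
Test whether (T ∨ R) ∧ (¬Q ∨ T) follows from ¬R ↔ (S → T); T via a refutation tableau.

Yes

Initial set: {T (¬R ↔ (S → T)); T T; F ((T ∨ R) ∧ (¬Q ∨ T))}.
T (¬R ↔ (S → T)): β-rule — branch into T ¬R, T (S → T)  //  F ¬R, F (S → T).
  branch 1 (add T ¬R, T (S → T)):
    F ((T ∨ R) ∧ (¬Q ∨ T)): β-rule — branch into F (T ∨ R)  //  F (¬Q ∨ T).
      branch 1.1 (add F (T ∨ R)):
        F (T ∨ R): α-rule — add F T, F R.
        × closes — contains both T and ¬T.
      branch 1.2 (add F (¬Q ∨ T)):
        F (¬Q ∨ T): α-rule — add F ¬Q, F T.
        × closes — contains both T and ¬T.
  branch 2 (add F ¬R, F (S → T)):
    F (S → T): α-rule — add T S, F T.
    × closes — contains both T and ¬T.
All 3 branches close.
Every branch closed, so the premises entail the conclusion.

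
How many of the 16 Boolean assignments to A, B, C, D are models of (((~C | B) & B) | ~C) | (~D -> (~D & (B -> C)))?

Initial set: {((((~C | B) & B) | ~C) | (~D -> (~D & (B -> C))))}.
((((~C | B) & B) | ~C) | (~D -> (~D & (B -> C)))): β-rule — branch into (((~C | B) & B) | ~C)  //  (~D -> (~D & (B -> C))).
  branch 1 (add (((~C | B) & B) | ~C)):
    (((~C | B) & B) | ~C): β-rule — branch into ((~C | B) & B)  //  ~C.
      branch 1.1 (add ((~C | B) & B)):
        ((~C | B) & B): α-rule — add (~C | B), B.
        (~C | B): β-rule — branch into ~C  //  B.
          branch 1.1.1 (add ~C):
            ○ open, literals {B=true, C=false}.
          branch 1.1.2 (add B):
            ○ open, literals {B=true}.
      branch 1.2 (add ~C):
        ○ open, literals {C=false}.
  branch 2 (add (~D -> (~D & (B -> C)))):
    (~D -> (~D & (B -> C))): β-rule — branch into ~~D  //  (~D & (B -> C)).
      branch 2.1 (add ~~D):
        ○ open, literals {D=true}.
      branch 2.2 (add (~D & (B -> C))):
        (~D & (B -> C)): α-rule — add ~D, (B -> C).
        (B -> C): β-rule — branch into ~B  //  C.
          branch 2.2.1 (add ~B):
            ○ open, literals {B=false, D=false}.
          branch 2.2.2 (add C):
            ○ open, literals {C=true, D=false}.
0 branches closed, 6 open.
Each open branch fixes some atoms; the unmentioned ones are free. Counting distinct full assignments: branch {B=true, C=false} (A, D) contributes 4 new; branch {B=true} (A, C, D) contributes 4 new; branch {C=false} (A, B, D) contributes 4 new; branch {D=true} (A, B, C) contributes 2 new; branch {B=false, D=false} (A, C) contributes 2 new; branch {C=true, D=false} (A, B) contributes 0 new. Total: 16.

16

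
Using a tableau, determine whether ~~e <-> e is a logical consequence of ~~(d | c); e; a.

Initial set: {~~(d | c); e; a; ~(~~e <-> e)}.
~~(d | c): drop double negation, giving (d | c).
~(~~e <-> e): β-rule — branch into ~~e, ~e  //  ~~~e, e.
  branch 1 (add ~~e, ~e):
    × closes — contains both e and ~e.
  branch 2 (add ~~~e, e):
    ~~~e: drop double negation, giving ~e.
    × closes — contains both e and ~e.
All 2 branches close.
Every branch closed, so the premises entail the conclusion.

Yes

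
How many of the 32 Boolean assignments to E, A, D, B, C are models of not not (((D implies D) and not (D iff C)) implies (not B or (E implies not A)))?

30

Initial set: {not not (((D implies D) and not (D iff C)) implies (not B or (E implies not A)))}.
not not (((D implies D) and not (D iff C)) implies (not B or (E implies not A))): drop double negation, giving (((D implies D) and not (D iff C)) implies (not B or (E implies not A))).
(((D implies D) and not (D iff C)) implies (not B or (E implies not A))): β-rule — branch into not ((D implies D) and not (D iff C))  //  (not B or (E implies not A)).
  branch 1 (add not ((D implies D) and not (D iff C))):
    not ((D implies D) and not (D iff C)): β-rule — branch into not (D implies D)  //  not not (D iff C).
      branch 1.1 (add not (D implies D)):
        not (D implies D): α-rule — add D, not D.
        × closes — contains both D and not D.
      branch 1.2 (add not not (D iff C)):
        not not (D iff C): β-rule — branch into D, C  //  not D, not C.
          branch 1.2.1 (add D, C):
            ○ open, literals {C=1, D=1}.
          branch 1.2.2 (add not D, not C):
            ○ open, literals {C=0, D=0}.
  branch 2 (add (not B or (E implies not A))):
    (not B or (E implies not A)): β-rule — branch into not B  //  (E implies not A).
      branch 2.1 (add not B):
        ○ open, literals {B=0}.
      branch 2.2 (add (E implies not A)):
        (E implies not A): β-rule — branch into not E  //  not A.
          branch 2.2.1 (add not E):
            ○ open, literals {E=0}.
          branch 2.2.2 (add not A):
            ○ open, literals {A=0}.
1 branch closed, 5 open.
Each open branch fixes some atoms; the unmentioned ones are free. Counting distinct full assignments: branch {C=1, D=1} (E, A, B) contributes 8 new; branch {C=0, D=0} (E, A, B) contributes 8 new; branch {B=0} (E, A, D, C) contributes 8 new; branch {E=0} (A, D, B, C) contributes 4 new; branch {A=0} (E, D, B, C) contributes 2 new. Total: 30.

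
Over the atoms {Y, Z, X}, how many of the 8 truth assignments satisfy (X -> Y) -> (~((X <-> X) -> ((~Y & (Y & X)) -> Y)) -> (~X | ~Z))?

Initial set: {((X -> Y) -> (~((X <-> X) -> ((~Y & (Y & X)) -> Y)) -> (~X | ~Z)))}.
((X -> Y) -> (~((X <-> X) -> ((~Y & (Y & X)) -> Y)) -> (~X | ~Z))): β-rule — branch into ~(X -> Y)  //  (~((X <-> X) -> ((~Y & (Y & X)) -> Y)) -> (~X | ~Z)).
  branch 1 (add ~(X -> Y)):
    ~(X -> Y): α-rule — add X, ~Y.
    ○ open, literals {X=true, Y=false}.
  branch 2 (add (~((X <-> X) -> ((~Y & (Y & X)) -> Y)) -> (~X | ~Z))):
    (~((X <-> X) -> ((~Y & (Y & X)) -> Y)) -> (~X | ~Z)): β-rule — branch into ~~((X <-> X) -> ((~Y & (Y & X)) -> Y))  //  (~X | ~Z).
      branch 2.1 (add ~~((X <-> X) -> ((~Y & (Y & X)) -> Y))):
        ~~((X <-> X) -> ((~Y & (Y & X)) -> Y)): β-rule — branch into ~(X <-> X)  //  ((~Y & (Y & X)) -> Y).
          branch 2.1.1 (add ~(X <-> X)):
            ~(X <-> X): β-rule — branch into X, ~X  //  ~X, X.
              branch 2.1.1.1 (add X, ~X):
                × closes — contains both X and ~X.
              branch 2.1.1.2 (add ~X, X):
                × closes — contains both X and ~X.
          branch 2.1.2 (add ((~Y & (Y & X)) -> Y)):
            ((~Y & (Y & X)) -> Y): β-rule — branch into ~(~Y & (Y & X))  //  Y.
              branch 2.1.2.1 (add ~(~Y & (Y & X))):
                ~(~Y & (Y & X)): β-rule — branch into ~~Y  //  ~(Y & X).
                  branch 2.1.2.1.1 (add ~~Y):
                    ○ open, literals {Y=true}.
                  branch 2.1.2.1.2 (add ~(Y & X)):
                    ~(Y & X): β-rule — branch into ~Y  //  ~X.
                      branch 2.1.2.1.2.1 (add ~Y):
                        ○ open, literals {Y=false}.
                      branch 2.1.2.1.2.2 (add ~X):
                        ○ open, literals {X=false}.
              branch 2.1.2.2 (add Y):
                ○ open, literals {Y=true}.
      branch 2.2 (add (~X | ~Z)):
        (~X | ~Z): β-rule — branch into ~X  //  ~Z.
          branch 2.2.1 (add ~X):
            ○ open, literals {X=false}.
          branch 2.2.2 (add ~Z):
            ○ open, literals {Z=false}.
2 branches closed, 7 open.
Each open branch fixes some atoms; the unmentioned ones are free. Counting distinct full assignments: branch {X=true, Y=false} (Z) contributes 2 new; branch {Y=true} (Z, X) contributes 4 new; branch {Y=false} (Z, X) contributes 2 new; branch {X=false} (Y, Z) contributes 0 new; branch {Y=true} (Z, X) contributes 0 new; branch {X=false} (Y, Z) contributes 0 new; branch {Z=false} (Y, X) contributes 0 new. Total: 8.

8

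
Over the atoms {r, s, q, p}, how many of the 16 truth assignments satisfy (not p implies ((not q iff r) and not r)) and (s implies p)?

Initial set: {((not p implies ((not q iff r) and not r)) and (s implies p))}.
((not p implies ((not q iff r) and not r)) and (s implies p)): α-rule — add (not p implies ((not q iff r) and not r)), (s implies p).
(not p implies ((not q iff r) and not r)): β-rule — branch into not not p  //  ((not q iff r) and not r).
  branch 1 (add not not p):
    (s implies p): β-rule — branch into not s  //  p.
      branch 1.1 (add not s):
        ○ open, literals {p=T, s=F}.
      branch 1.2 (add p):
        ○ open, literals {p=T}.
  branch 2 (add ((not q iff r) and not r)):
    ((not q iff r) and not r): α-rule — add (not q iff r), not r.
    (s implies p): β-rule — branch into not s  //  p.
      branch 2.1 (add not s):
        (not q iff r): β-rule — branch into not q, r  //  not not q, not r.
          branch 2.1.1 (add not q, r):
            × closes — contains both r and not r.
          branch 2.1.2 (add not not q, not r):
            ○ open, literals {q=T, r=F, s=F}.
      branch 2.2 (add p):
        (not q iff r): β-rule — branch into not q, r  //  not not q, not r.
          branch 2.2.1 (add not q, r):
            × closes — contains both r and not r.
          branch 2.2.2 (add not not q, not r):
            ○ open, literals {p=T, q=T, r=F}.
2 branches closed, 4 open.
Each open branch fixes some atoms; the unmentioned ones are free. Counting distinct full assignments: branch {p=T, s=F} (r, q) contributes 4 new; branch {p=T} (r, s, q) contributes 4 new; branch {q=T, r=F, s=F} (p) contributes 1 new; branch {p=T, q=T, r=F} (s) contributes 0 new. Total: 9.

9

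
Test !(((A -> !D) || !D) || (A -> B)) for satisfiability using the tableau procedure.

Initial set: {T !(((A -> !D) || !D) || (A -> B))}.
T !(((A -> !D) || !D) || (A -> B)): α-rule — add F ((A -> !D) || !D), F (A -> B).
F ((A -> !D) || !D): α-rule — add F (A -> !D), F !D.
F (A -> B): α-rule — add T A, F B.
F (A -> !D): α-rule — add T A, F !D.
○ open, literals {A=true, B=false, D=true}.
0 branches closed, 1 open.
An open branch gives a satisfying assignment: A=true, B=false, D=true.

Satisfiable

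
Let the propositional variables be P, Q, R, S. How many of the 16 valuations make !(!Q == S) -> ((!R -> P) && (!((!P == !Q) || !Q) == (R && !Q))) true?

Initial set: {(!(!Q == S) -> ((!R -> P) && (!((!P == !Q) || !Q) == (R && !Q))))}.
(!(!Q == S) -> ((!R -> P) && (!((!P == !Q) || !Q) == (R && !Q)))): β-rule — branch into !!(!Q == S)  //  ((!R -> P) && (!((!P == !Q) || !Q) == (R && !Q))).
  branch 1 (add !!(!Q == S)):
    !!(!Q == S): β-rule — branch into !Q, S  //  !!Q, !S.
      branch 1.1 (add !Q, S):
        ○ open, literals {Q=F, S=T}.
      branch 1.2 (add !!Q, !S):
        ○ open, literals {Q=T, S=F}.
  branch 2 (add ((!R -> P) && (!((!P == !Q) || !Q) == (R && !Q)))):
    ((!R -> P) && (!((!P == !Q) || !Q) == (R && !Q))): α-rule — add (!R -> P), (!((!P == !Q) || !Q) == (R && !Q)).
    (!R -> P): β-rule — branch into !!R  //  P.
      branch 2.1 (add !!R):
        (!((!P == !Q) || !Q) == (R && !Q)): β-rule — branch into !((!P == !Q) || !Q), (R && !Q)  //  !!((!P == !Q) || !Q), !(R && !Q).
          branch 2.1.1 (add !((!P == !Q) || !Q), (R && !Q)):
            !((!P == !Q) || !Q): α-rule — add !(!P == !Q), !!Q.
            (R && !Q): α-rule — add R, !Q.
            × closes — contains both Q and !Q.
          branch 2.1.2 (add !!((!P == !Q) || !Q), !(R && !Q)):
            !!((!P == !Q) || !Q): β-rule — branch into (!P == !Q)  //  !Q.
              branch 2.1.2.1 (add (!P == !Q)):
                !(R && !Q): β-rule — branch into !R  //  !!Q.
                  branch 2.1.2.1.1 (add !R):
                    × closes — contains both R and !R.
                  branch 2.1.2.1.2 (add !!Q):
                    (!P == !Q): β-rule — branch into !P, !Q  //  !!P, !!Q.
                      branch 2.1.2.1.2.1 (add !P, !Q):
                        × closes — contains both Q and !Q.
                      branch 2.1.2.1.2.2 (add !!P, !!Q):
                        ○ open, literals {P=T, Q=T, R=T}.
              branch 2.1.2.2 (add !Q):
                !(R && !Q): β-rule — branch into !R  //  !!Q.
                  branch 2.1.2.2.1 (add !R):
                    × closes — contains both R and !R.
                  branch 2.1.2.2.2 (add !!Q):
                    × closes — contains both Q and !Q.
      branch 2.2 (add P):
        (!((!P == !Q) || !Q) == (R && !Q)): β-rule — branch into !((!P == !Q) || !Q), (R && !Q)  //  !!((!P == !Q) || !Q), !(R && !Q).
          branch 2.2.1 (add !((!P == !Q) || !Q), (R && !Q)):
            !((!P == !Q) || !Q): α-rule — add !(!P == !Q), !!Q.
            (R && !Q): α-rule — add R, !Q.
            × closes — contains both Q and !Q.
          branch 2.2.2 (add !!((!P == !Q) || !Q), !(R && !Q)):
            !!((!P == !Q) || !Q): β-rule — branch into (!P == !Q)  //  !Q.
              branch 2.2.2.1 (add (!P == !Q)):
                !(R && !Q): β-rule — branch into !R  //  !!Q.
                  branch 2.2.2.1.1 (add !R):
                    (!P == !Q): β-rule — branch into !P, !Q  //  !!P, !!Q.
                      branch 2.2.2.1.1.1 (add !P, !Q):
                        × closes — contains both P and !P.
                      branch 2.2.2.1.1.2 (add !!P, !!Q):
                        ○ open, literals {P=T, Q=T, R=F}.
                  branch 2.2.2.1.2 (add !!Q):
                    (!P == !Q): β-rule — branch into !P, !Q  //  !!P, !!Q.
                      branch 2.2.2.1.2.1 (add !P, !Q):
                        × closes — contains both P and !P.
                      branch 2.2.2.1.2.2 (add !!P, !!Q):
                        ○ open, literals {P=T, Q=T}.
              branch 2.2.2.2 (add !Q):
                !(R && !Q): β-rule — branch into !R  //  !!Q.
                  branch 2.2.2.2.1 (add !R):
                    ○ open, literals {P=T, Q=F, R=F}.
                  branch 2.2.2.2.2 (add !!Q):
                    × closes — contains both Q and !Q.
9 branches closed, 6 open.
Each open branch fixes some atoms; the unmentioned ones are free. Counting distinct full assignments: branch {Q=F, S=T} (P, R) contributes 4 new; branch {Q=T, S=F} (P, R) contributes 4 new; branch {P=T, Q=T, R=T} (S) contributes 1 new; branch {P=T, Q=T, R=F} (S) contributes 1 new; branch {P=T, Q=T} (R, S) contributes 0 new; branch {P=T, Q=F, R=F} (S) contributes 1 new. Total: 11.

11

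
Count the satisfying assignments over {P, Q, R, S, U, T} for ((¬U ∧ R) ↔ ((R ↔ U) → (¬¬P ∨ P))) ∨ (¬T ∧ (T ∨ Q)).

Initial set: {T (((¬U ∧ R) ↔ ((R ↔ U) → (¬¬P ∨ P))) ∨ (¬T ∧ (T ∨ Q)))}.
T (((¬U ∧ R) ↔ ((R ↔ U) → (¬¬P ∨ P))) ∨ (¬T ∧ (T ∨ Q))): β-rule — branch into T ((¬U ∧ R) ↔ ((R ↔ U) → (¬¬P ∨ P)))  //  T (¬T ∧ (T ∨ Q)).
  branch 1 (add T ((¬U ∧ R) ↔ ((R ↔ U) → (¬¬P ∨ P)))):
    T ((¬U ∧ R) ↔ ((R ↔ U) → (¬¬P ∨ P))): β-rule — branch into T (¬U ∧ R), T ((R ↔ U) → (¬¬P ∨ P))  //  F (¬U ∧ R), F ((R ↔ U) → (¬¬P ∨ P)).
      branch 1.1 (add T (¬U ∧ R), T ((R ↔ U) → (¬¬P ∨ P))):
        T (¬U ∧ R): α-rule — add T ¬U, T R.
        T ((R ↔ U) → (¬¬P ∨ P)): β-rule — branch into F (R ↔ U)  //  T (¬¬P ∨ P).
          branch 1.1.1 (add F (R ↔ U)):
            F (R ↔ U): β-rule — branch into T R, F U  //  F R, T U.
              branch 1.1.1.1 (add T R, F U):
                ○ open, literals {R=true, U=false}.
              branch 1.1.1.2 (add F R, T U):
                × closes — contains both R and ¬R.
          branch 1.1.2 (add T (¬¬P ∨ P)):
            T (¬¬P ∨ P): β-rule — branch into T ¬¬P  //  T P.
              branch 1.1.2.1 (add T ¬¬P):
                T ¬¬P: drop double negation, giving T P.
                ○ open, literals {P=true, R=true, U=false}.
              branch 1.1.2.2 (add T P):
                ○ open, literals {P=true, R=true, U=false}.
      branch 1.2 (add F (¬U ∧ R), F ((R ↔ U) → (¬¬P ∨ P))):
        F ((R ↔ U) → (¬¬P ∨ P)): α-rule — add T (R ↔ U), F (¬¬P ∨ P).
        F (¬¬P ∨ P): α-rule — add F ¬¬P, F P.
        F ¬¬P: drop double negation, giving F P.
        F (¬U ∧ R): β-rule — branch into F ¬U  //  F R.
          branch 1.2.1 (add F ¬U):
            T (R ↔ U): β-rule — branch into T R, T U  //  F R, F U.
              branch 1.2.1.1 (add T R, T U):
                ○ open, literals {P=false, R=true, U=true}.
              branch 1.2.1.2 (add F R, F U):
                × closes — contains both U and ¬U.
          branch 1.2.2 (add F R):
            T (R ↔ U): β-rule — branch into T R, T U  //  F R, F U.
              branch 1.2.2.1 (add T R, T U):
                × closes — contains both R and ¬R.
              branch 1.2.2.2 (add F R, F U):
                ○ open, literals {P=false, R=false, U=false}.
  branch 2 (add T (¬T ∧ (T ∨ Q))):
    T (¬T ∧ (T ∨ Q)): α-rule — add T ¬T, T (T ∨ Q).
    T (T ∨ Q): β-rule — branch into T T  //  T Q.
      branch 2.1 (add T T):
        × closes — contains both T and ¬T.
      branch 2.2 (add T Q):
        ○ open, literals {Q=true, T=false}.
4 branches closed, 6 open.
Each open branch fixes some atoms; the unmentioned ones are free. Counting distinct full assignments: branch {R=true, U=false} (P, Q, S, T) contributes 16 new; branch {P=true, R=true, U=false} (Q, S, T) contributes 0 new; branch {P=true, R=true, U=false} (Q, S, T) contributes 0 new; branch {P=false, R=true, U=true} (Q, S, T) contributes 8 new; branch {P=false, R=false, U=false} (Q, S, T) contributes 8 new; branch {Q=true, T=false} (P, R, S, U) contributes 8 new. Total: 40.

40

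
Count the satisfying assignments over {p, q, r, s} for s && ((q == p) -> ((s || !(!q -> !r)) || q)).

Initial set: {(s && ((q == p) -> ((s || !(!q -> !r)) || q)))}.
(s && ((q == p) -> ((s || !(!q -> !r)) || q))): α-rule — add s, ((q == p) -> ((s || !(!q -> !r)) || q)).
((q == p) -> ((s || !(!q -> !r)) || q)): β-rule — branch into !(q == p)  //  ((s || !(!q -> !r)) || q).
  branch 1 (add !(q == p)):
    !(q == p): β-rule — branch into q, !p  //  !q, p.
      branch 1.1 (add q, !p):
        ○ open, literals {p=false, q=true, s=true}.
      branch 1.2 (add !q, p):
        ○ open, literals {p=true, q=false, s=true}.
  branch 2 (add ((s || !(!q -> !r)) || q)):
    ((s || !(!q -> !r)) || q): β-rule — branch into (s || !(!q -> !r))  //  q.
      branch 2.1 (add (s || !(!q -> !r))):
        (s || !(!q -> !r)): β-rule — branch into s  //  !(!q -> !r).
          branch 2.1.1 (add s):
            ○ open, literals {s=true}.
          branch 2.1.2 (add !(!q -> !r)):
            !(!q -> !r): α-rule — add !q, !!r.
            ○ open, literals {q=false, r=true, s=true}.
      branch 2.2 (add q):
        ○ open, literals {q=true, s=true}.
0 branches closed, 5 open.
Each open branch fixes some atoms; the unmentioned ones are free. Counting distinct full assignments: branch {p=false, q=true, s=true} (r) contributes 2 new; branch {p=true, q=false, s=true} (r) contributes 2 new; branch {s=true} (p, q, r) contributes 4 new; branch {q=false, r=true, s=true} (p) contributes 0 new; branch {q=true, s=true} (p, r) contributes 0 new. Total: 8.

8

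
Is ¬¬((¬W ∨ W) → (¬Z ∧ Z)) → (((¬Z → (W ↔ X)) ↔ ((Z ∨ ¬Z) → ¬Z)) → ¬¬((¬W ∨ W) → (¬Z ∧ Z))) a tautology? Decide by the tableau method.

Valid

Assume the negation and expand:
Initial set: {¬(¬¬((¬W ∨ W) → (¬Z ∧ Z)) → (((¬Z → (W ↔ X)) ↔ ((Z ∨ ¬Z) → ¬Z)) → ¬¬((¬W ∨ W) → (¬Z ∧ Z))))}.
¬(¬¬((¬W ∨ W) → (¬Z ∧ Z)) → (((¬Z → (W ↔ X)) ↔ ((Z ∨ ¬Z) → ¬Z)) → ¬¬((¬W ∨ W) → (¬Z ∧ Z)))): α-rule — add ¬¬((¬W ∨ W) → (¬Z ∧ Z)), ¬(((¬Z → (W ↔ X)) ↔ ((Z ∨ ¬Z) → ¬Z)) → ¬¬((¬W ∨ W) → (¬Z ∧ Z))).
¬¬((¬W ∨ W) → (¬Z ∧ Z)): drop double negation, giving ((¬W ∨ W) → (¬Z ∧ Z)).
¬(((¬Z → (W ↔ X)) ↔ ((Z ∨ ¬Z) → ¬Z)) → ¬¬((¬W ∨ W) → (¬Z ∧ Z))): α-rule — add ((¬Z → (W ↔ X)) ↔ ((Z ∨ ¬Z) → ¬Z)), ¬¬¬((¬W ∨ W) → (¬Z ∧ Z)).
¬¬¬((¬W ∨ W) → (¬Z ∧ Z)): drop double negation, giving ¬((¬W ∨ W) → (¬Z ∧ Z)).
¬((¬W ∨ W) → (¬Z ∧ Z)): α-rule — add (¬W ∨ W), ¬(¬Z ∧ Z).
((¬W ∨ W) → (¬Z ∧ Z)): β-rule — branch into ¬(¬W ∨ W)  //  (¬Z ∧ Z).
  branch 1 (add ¬(¬W ∨ W)):
    ¬(¬W ∨ W): α-rule — add ¬¬W, ¬W.
    × closes — contains both W and ¬W.
  branch 2 (add (¬Z ∧ Z)):
    (¬Z ∧ Z): α-rule — add ¬Z, Z.
    × closes — contains both Z and ¬Z.
All 2 branches close.
Every branch closed, so the negation is unsatisfiable and the formula is valid.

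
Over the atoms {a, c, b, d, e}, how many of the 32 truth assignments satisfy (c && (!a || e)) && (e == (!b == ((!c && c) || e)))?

Initial set: {((c && (!a || e)) && (e == (!b == ((!c && c) || e))))}.
((c && (!a || e)) && (e == (!b == ((!c && c) || e)))): α-rule — add (c && (!a || e)), (e == (!b == ((!c && c) || e))).
(c && (!a || e)): α-rule — add c, (!a || e).
(e == (!b == ((!c && c) || e))): β-rule — branch into e, (!b == ((!c && c) || e))  //  !e, !(!b == ((!c && c) || e)).
  branch 1 (add e, (!b == ((!c && c) || e))):
    (!a || e): β-rule — branch into !a  //  e.
      branch 1.1 (add !a):
        (!b == ((!c && c) || e)): β-rule — branch into !b, ((!c && c) || e)  //  !!b, !((!c && c) || e).
          branch 1.1.1 (add !b, ((!c && c) || e)):
            ((!c && c) || e): β-rule — branch into (!c && c)  //  e.
              branch 1.1.1.1 (add (!c && c)):
                (!c && c): α-rule — add !c, c.
                × closes — contains both c and !c.
              branch 1.1.1.2 (add e):
                ○ open, literals {a=false, b=false, c=true, e=true}.
          branch 1.1.2 (add !!b, !((!c && c) || e)):
            !((!c && c) || e): α-rule — add !(!c && c), !e.
            × closes — contains both e and !e.
      branch 1.2 (add e):
        (!b == ((!c && c) || e)): β-rule — branch into !b, ((!c && c) || e)  //  !!b, !((!c && c) || e).
          branch 1.2.1 (add !b, ((!c && c) || e)):
            ((!c && c) || e): β-rule — branch into (!c && c)  //  e.
              branch 1.2.1.1 (add (!c && c)):
                (!c && c): α-rule — add !c, c.
                × closes — contains both c and !c.
              branch 1.2.1.2 (add e):
                ○ open, literals {b=false, c=true, e=true}.
          branch 1.2.2 (add !!b, !((!c && c) || e)):
            !((!c && c) || e): α-rule — add !(!c && c), !e.
            × closes — contains both e and !e.
  branch 2 (add !e, !(!b == ((!c && c) || e))):
    (!a || e): β-rule — branch into !a  //  e.
      branch 2.1 (add !a):
        !(!b == ((!c && c) || e)): β-rule — branch into !b, !((!c && c) || e)  //  !!b, ((!c && c) || e).
          branch 2.1.1 (add !b, !((!c && c) || e)):
            !((!c && c) || e): α-rule — add !(!c && c), !e.
            !(!c && c): β-rule — branch into !!c  //  !c.
              branch 2.1.1.1 (add !!c):
                ○ open, literals {a=false, b=false, c=true, e=false}.
              branch 2.1.1.2 (add !c):
                × closes — contains both c and !c.
          branch 2.1.2 (add !!b, ((!c && c) || e)):
            ((!c && c) || e): β-rule — branch into (!c && c)  //  e.
              branch 2.1.2.1 (add (!c && c)):
                (!c && c): α-rule — add !c, c.
                × closes — contains both c and !c.
              branch 2.1.2.2 (add e):
                × closes — contains both e and !e.
      branch 2.2 (add e):
        × closes — contains both e and !e.
8 branches closed, 3 open.
Each open branch fixes some atoms; the unmentioned ones are free. Counting distinct full assignments: branch {a=false, b=false, c=true, e=true} (d) contributes 2 new; branch {b=false, c=true, e=true} (a, d) contributes 2 new; branch {a=false, b=false, c=true, e=false} (d) contributes 2 new. Total: 6.

6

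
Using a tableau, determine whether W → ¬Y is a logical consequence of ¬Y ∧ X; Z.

Yes

Initial set: {(¬Y ∧ X); Z; ¬(W → ¬Y)}.
(¬Y ∧ X): α-rule — add ¬Y, X.
¬(W → ¬Y): α-rule — add W, ¬¬Y.
× closes — contains both Y and ¬Y.
All 1 branch closes.
Every branch closed, so the premises entail the conclusion.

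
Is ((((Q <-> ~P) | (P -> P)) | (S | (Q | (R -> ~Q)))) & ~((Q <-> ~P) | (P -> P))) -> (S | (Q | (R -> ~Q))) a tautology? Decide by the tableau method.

Valid

Assume the negation and expand:
Initial set: {~(((((Q <-> ~P) | (P -> P)) | (S | (Q | (R -> ~Q)))) & ~((Q <-> ~P) | (P -> P))) -> (S | (Q | (R -> ~Q))))}.
~(((((Q <-> ~P) | (P -> P)) | (S | (Q | (R -> ~Q)))) & ~((Q <-> ~P) | (P -> P))) -> (S | (Q | (R -> ~Q)))): α-rule — add ((((Q <-> ~P) | (P -> P)) | (S | (Q | (R -> ~Q)))) & ~((Q <-> ~P) | (P -> P))), ~(S | (Q | (R -> ~Q))).
((((Q <-> ~P) | (P -> P)) | (S | (Q | (R -> ~Q)))) & ~((Q <-> ~P) | (P -> P))): α-rule — add (((Q <-> ~P) | (P -> P)) | (S | (Q | (R -> ~Q)))), ~((Q <-> ~P) | (P -> P)).
~(S | (Q | (R -> ~Q))): α-rule — add ~S, ~(Q | (R -> ~Q)).
~((Q <-> ~P) | (P -> P)): α-rule — add ~(Q <-> ~P), ~(P -> P).
~(Q | (R -> ~Q)): α-rule — add ~Q, ~(R -> ~Q).
~(P -> P): α-rule — add P, ~P.
× closes — contains both P and ~P.
All 1 branch closes.
Every branch closed, so the negation is unsatisfiable and the formula is valid.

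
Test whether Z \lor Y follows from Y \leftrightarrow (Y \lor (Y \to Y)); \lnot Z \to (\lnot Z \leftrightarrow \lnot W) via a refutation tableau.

Initial set: {T (Y \leftrightarrow (Y \lor (Y \to Y))); T (\lnot Z \to (\lnot Z \leftrightarrow \lnot W)); F (Z \lor Y)}.
F (Z \lor Y): α-rule — add F Z, F Y.
T (Y \leftrightarrow (Y \lor (Y \to Y))): β-rule — branch into T Y, T (Y \lor (Y \to Y))  //  F Y, F (Y \lor (Y \to Y)).
  branch 1 (add T Y, T (Y \lor (Y \to Y))):
    × closes — contains both Y and \lnot Y.
  branch 2 (add F Y, F (Y \lor (Y \to Y))):
    F (Y \lor (Y \to Y)): α-rule — add F Y, F (Y \to Y).
    F (Y \to Y): α-rule — add T Y, F Y.
    × closes — contains both Y and \lnot Y.
All 2 branches close.
Every branch closed, so the premises entail the conclusion.

Yes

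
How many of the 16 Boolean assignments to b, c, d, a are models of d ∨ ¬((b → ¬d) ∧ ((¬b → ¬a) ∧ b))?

Initial set: {(d ∨ ¬((b → ¬d) ∧ ((¬b → ¬a) ∧ b)))}.
(d ∨ ¬((b → ¬d) ∧ ((¬b → ¬a) ∧ b))): β-rule — branch into d  //  ¬((b → ¬d) ∧ ((¬b → ¬a) ∧ b)).
  branch 1 (add d):
    ○ open, literals {d=T}.
  branch 2 (add ¬((b → ¬d) ∧ ((¬b → ¬a) ∧ b))):
    ¬((b → ¬d) ∧ ((¬b → ¬a) ∧ b)): β-rule — branch into ¬(b → ¬d)  //  ¬((¬b → ¬a) ∧ b).
      branch 2.1 (add ¬(b → ¬d)):
        ¬(b → ¬d): α-rule — add b, ¬¬d.
        ○ open, literals {b=T, d=T}.
      branch 2.2 (add ¬((¬b → ¬a) ∧ b)):
        ¬((¬b → ¬a) ∧ b): β-rule — branch into ¬(¬b → ¬a)  //  ¬b.
          branch 2.2.1 (add ¬(¬b → ¬a)):
            ¬(¬b → ¬a): α-rule — add ¬b, ¬¬a.
            ○ open, literals {a=T, b=F}.
          branch 2.2.2 (add ¬b):
            ○ open, literals {b=F}.
0 branches closed, 4 open.
Each open branch fixes some atoms; the unmentioned ones are free. Counting distinct full assignments: branch {d=T} (b, c, a) contributes 8 new; branch {b=T, d=T} (c, a) contributes 0 new; branch {a=T, b=F} (c, d) contributes 2 new; branch {b=F} (c, d, a) contributes 2 new. Total: 12.

12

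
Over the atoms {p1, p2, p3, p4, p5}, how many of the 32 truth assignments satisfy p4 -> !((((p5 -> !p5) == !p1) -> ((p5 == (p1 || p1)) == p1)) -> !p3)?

Initial set: {(p4 -> !((((p5 -> !p5) == !p1) -> ((p5 == (p1 || p1)) == p1)) -> !p3))}.
(p4 -> !((((p5 -> !p5) == !p1) -> ((p5 == (p1 || p1)) == p1)) -> !p3)): β-rule — branch into !p4  //  !((((p5 -> !p5) == !p1) -> ((p5 == (p1 || p1)) == p1)) -> !p3).
  branch 1 (add !p4):
    ○ open, literals {p4=false}.
  branch 2 (add !((((p5 -> !p5) == !p1) -> ((p5 == (p1 || p1)) == p1)) -> !p3)):
    !((((p5 -> !p5) == !p1) -> ((p5 == (p1 || p1)) == p1)) -> !p3): α-rule — add (((p5 -> !p5) == !p1) -> ((p5 == (p1 || p1)) == p1)), !!p3.
    (((p5 -> !p5) == !p1) -> ((p5 == (p1 || p1)) == p1)): β-rule — branch into !((p5 -> !p5) == !p1)  //  ((p5 == (p1 || p1)) == p1).
      branch 2.1 (add !((p5 -> !p5) == !p1)):
        !((p5 -> !p5) == !p1): β-rule — branch into (p5 -> !p5), !!p1  //  !(p5 -> !p5), !p1.
          branch 2.1.1 (add (p5 -> !p5), !!p1):
            (p5 -> !p5): β-rule — branch into !p5  //  !p5.
              branch 2.1.1.1 (add !p5):
                ○ open, literals {p1=true, p3=true, p5=false}.
              branch 2.1.1.2 (add !p5):
                ○ open, literals {p1=true, p3=true, p5=false}.
          branch 2.1.2 (add !(p5 -> !p5), !p1):
            !(p5 -> !p5): α-rule — add p5, !!p5.
            ○ open, literals {p1=false, p3=true, p5=true}.
      branch 2.2 (add ((p5 == (p1 || p1)) == p1)):
        ((p5 == (p1 || p1)) == p1): β-rule — branch into (p5 == (p1 || p1)), p1  //  !(p5 == (p1 || p1)), !p1.
          branch 2.2.1 (add (p5 == (p1 || p1)), p1):
            (p5 == (p1 || p1)): β-rule — branch into p5, (p1 || p1)  //  !p5, !(p1 || p1).
              branch 2.2.1.1 (add p5, (p1 || p1)):
                (p1 || p1): β-rule — branch into p1  //  p1.
                  branch 2.2.1.1.1 (add p1):
                    ○ open, literals {p1=true, p3=true, p5=true}.
                  branch 2.2.1.1.2 (add p1):
                    ○ open, literals {p1=true, p3=true, p5=true}.
              branch 2.2.1.2 (add !p5, !(p1 || p1)):
                !(p1 || p1): α-rule — add !p1, !p1.
                × closes — contains both p1 and !p1.
          branch 2.2.2 (add !(p5 == (p1 || p1)), !p1):
            !(p5 == (p1 || p1)): β-rule — branch into p5, !(p1 || p1)  //  !p5, (p1 || p1).
              branch 2.2.2.1 (add p5, !(p1 || p1)):
                !(p1 || p1): α-rule — add !p1, !p1.
                ○ open, literals {p1=false, p3=true, p5=true}.
              branch 2.2.2.2 (add !p5, (p1 || p1)):
                (p1 || p1): β-rule — branch into p1  //  p1.
                  branch 2.2.2.2.1 (add p1):
                    × closes — contains both p1 and !p1.
                  branch 2.2.2.2.2 (add p1):
                    × closes — contains both p1 and !p1.
3 branches closed, 7 open.
Each open branch fixes some atoms; the unmentioned ones are free. Counting distinct full assignments: branch {p4=false} (p1, p2, p3, p5) contributes 16 new; branch {p1=true, p3=true, p5=false} (p2, p4) contributes 2 new; branch {p1=true, p3=true, p5=false} (p2, p4) contributes 0 new; branch {p1=false, p3=true, p5=true} (p2, p4) contributes 2 new; branch {p1=true, p3=true, p5=true} (p2, p4) contributes 2 new; branch {p1=true, p3=true, p5=true} (p2, p4) contributes 0 new; branch {p1=false, p3=true, p5=true} (p2, p4) contributes 0 new. Total: 22.

22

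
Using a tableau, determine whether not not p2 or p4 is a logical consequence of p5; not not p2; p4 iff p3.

Yes

Initial set: {p5; not not p2; (p4 iff p3); not (not not p2 or p4)}.
not not p2: drop double negation, giving p2.
not (not not p2 or p4): α-rule — add not not not p2, not p4.
not not not p2: drop double negation, giving not p2.
× closes — contains both p2 and not p2.
All 1 branch closes.
Every branch closed, so the premises entail the conclusion.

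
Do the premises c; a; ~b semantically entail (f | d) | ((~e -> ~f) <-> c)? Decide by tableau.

Initial set: {c; a; ~b; ~((f | d) | ((~e -> ~f) <-> c))}.
~((f | d) | ((~e -> ~f) <-> c)): α-rule — add ~(f | d), ~((~e -> ~f) <-> c).
~(f | d): α-rule — add ~f, ~d.
~((~e -> ~f) <-> c): β-rule — branch into (~e -> ~f), ~c  //  ~(~e -> ~f), c.
  branch 1 (add (~e -> ~f), ~c):
    × closes — contains both c and ~c.
  branch 2 (add ~(~e -> ~f), c):
    ~(~e -> ~f): α-rule — add ~e, ~~f.
    × closes — contains both f and ~f.
All 2 branches close.
Every branch closed, so the premises entail the conclusion.

Yes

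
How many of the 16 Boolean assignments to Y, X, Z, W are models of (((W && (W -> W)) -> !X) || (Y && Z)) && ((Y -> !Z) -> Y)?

Initial set: {T ((((W && (W -> W)) -> !X) || (Y && Z)) && ((Y -> !Z) -> Y))}.
T ((((W && (W -> W)) -> !X) || (Y && Z)) && ((Y -> !Z) -> Y)): α-rule — add T (((W && (W -> W)) -> !X) || (Y && Z)), T ((Y -> !Z) -> Y).
T (((W && (W -> W)) -> !X) || (Y && Z)): β-rule — branch into T ((W && (W -> W)) -> !X)  //  T (Y && Z).
  branch 1 (add T ((W && (W -> W)) -> !X)):
    T ((Y -> !Z) -> Y): β-rule — branch into F (Y -> !Z)  //  T Y.
      branch 1.1 (add F (Y -> !Z)):
        F (Y -> !Z): α-rule — add T Y, F !Z.
        T ((W && (W -> W)) -> !X): β-rule — branch into F (W && (W -> W))  //  T !X.
          branch 1.1.1 (add F (W && (W -> W))):
            F (W && (W -> W)): β-rule — branch into F W  //  F (W -> W).
              branch 1.1.1.1 (add F W):
                ○ open, literals {W=F, Y=T, Z=T}.
              branch 1.1.1.2 (add F (W -> W)):
                F (W -> W): α-rule — add T W, F W.
                × closes — contains both W and !W.
          branch 1.1.2 (add T !X):
            ○ open, literals {X=F, Y=T, Z=T}.
      branch 1.2 (add T Y):
        T ((W && (W -> W)) -> !X): β-rule — branch into F (W && (W -> W))  //  T !X.
          branch 1.2.1 (add F (W && (W -> W))):
            F (W && (W -> W)): β-rule — branch into F W  //  F (W -> W).
              branch 1.2.1.1 (add F W):
                ○ open, literals {W=F, Y=T}.
              branch 1.2.1.2 (add F (W -> W)):
                F (W -> W): α-rule — add T W, F W.
                × closes — contains both W and !W.
          branch 1.2.2 (add T !X):
            ○ open, literals {X=F, Y=T}.
  branch 2 (add T (Y && Z)):
    T (Y && Z): α-rule — add T Y, T Z.
    T ((Y -> !Z) -> Y): β-rule — branch into F (Y -> !Z)  //  T Y.
      branch 2.1 (add F (Y -> !Z)):
        F (Y -> !Z): α-rule — add T Y, F !Z.
        ○ open, literals {Y=T, Z=T}.
      branch 2.2 (add T Y):
        ○ open, literals {Y=T, Z=T}.
2 branches closed, 6 open.
Each open branch fixes some atoms; the unmentioned ones are free. Counting distinct full assignments: branch {W=F, Y=T, Z=T} (X) contributes 2 new; branch {X=F, Y=T, Z=T} (W) contributes 1 new; branch {W=F, Y=T} (X, Z) contributes 2 new; branch {X=F, Y=T} (Z, W) contributes 1 new; branch {Y=T, Z=T} (X, W) contributes 1 new; branch {Y=T, Z=T} (X, W) contributes 0 new. Total: 7.

7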